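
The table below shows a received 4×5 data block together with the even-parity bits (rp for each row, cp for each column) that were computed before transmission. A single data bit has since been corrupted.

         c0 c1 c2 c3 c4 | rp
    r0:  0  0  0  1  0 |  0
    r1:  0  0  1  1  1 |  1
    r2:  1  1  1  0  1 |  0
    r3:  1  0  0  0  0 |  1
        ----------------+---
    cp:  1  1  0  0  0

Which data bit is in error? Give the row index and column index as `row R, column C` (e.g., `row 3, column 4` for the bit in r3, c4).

row 0, column 0

Recompute each row's even parity and compare to rp:
  r0: data parity 1, sent rp 0 → mismatch
  r1: data parity 1, sent rp 1 → ok
  r2: data parity 0, sent rp 0 → ok
  r3: data parity 1, sent rp 1 → ok
Recompute each column's even parity and compare to cp:
  c0: data parity 0, sent cp 1 → mismatch
  c1: data parity 1, sent cp 1 → ok
  c2: data parity 0, sent cp 0 → ok
  c3: data parity 0, sent cp 0 → ok
  c4: data parity 0, sent cp 0 → ok
Exactly one row (r0) and one column (c0) fail → the flipped bit is at their intersection.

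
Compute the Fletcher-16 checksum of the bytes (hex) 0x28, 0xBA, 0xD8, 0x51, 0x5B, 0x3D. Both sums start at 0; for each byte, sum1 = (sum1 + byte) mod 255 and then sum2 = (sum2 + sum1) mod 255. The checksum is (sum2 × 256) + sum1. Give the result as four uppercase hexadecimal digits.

Running sums (mod 255):
  after byte 0 (0x28): sum1=40, sum2=40
  after byte 1 (0xBA): sum1=226, sum2=11
  after byte 2 (0xD8): sum1=187, sum2=198
  after byte 3 (0x51): sum1=13, sum2=211
  after byte 4 (0x5B): sum1=104, sum2=60
  after byte 5 (0x3D): sum1=165, sum2=225
Checksum = sum2·256 + sum1 = 225·256 + 165 = 57765 = 0xE1A5.

E1A5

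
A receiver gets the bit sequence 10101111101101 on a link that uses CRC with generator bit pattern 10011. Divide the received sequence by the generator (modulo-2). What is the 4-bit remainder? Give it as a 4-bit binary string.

0000

Modulo-2 division of 10101111101101 by 10011:
  pos 0: 10101 XOR 10011 = 00110
  pos 2: 11011 XOR 10011 = 01000
  pos 3: 10001 XOR 10011 = 00010
  pos 6: 10101 XOR 10011 = 00110
  pos 8: 11010 XOR 10011 = 01001
  pos 9: 10011 XOR 10011 = 00000
Remainder = 0000 (zero — the frame passes the CRC check).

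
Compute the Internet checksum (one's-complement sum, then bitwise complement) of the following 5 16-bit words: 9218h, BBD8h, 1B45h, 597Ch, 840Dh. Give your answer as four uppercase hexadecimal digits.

B93F

One's-complement addition (fold any carry out of bit 15 back into bit 0):
  0x9218 + 0xBBD8 = 0x14DF0 → wrap carry → 0x4DF1
  0x4DF1 + 0x1B45 = 0x06936
  0x6936 + 0x597C = 0x0C2B2
  0xC2B2 + 0x840D = 0x146BF → wrap carry → 0x46C0
One's-complement sum = 0x46C0.
Checksum = ~0x46C0 & 0xFFFF = 0xB93F.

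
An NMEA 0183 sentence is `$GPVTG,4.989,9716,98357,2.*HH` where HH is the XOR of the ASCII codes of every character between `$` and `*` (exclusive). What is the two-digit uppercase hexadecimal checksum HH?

XOR the ASCII codes of the payload characters:
  'G' = 0x47 → acc = 0x47
  'P' = 0x50 → acc = 0x17
  'V' = 0x56 → acc = 0x41
  'T' = 0x54 → acc = 0x15
  'G' = 0x47 → acc = 0x52
  ',' = 0x2C → acc = 0x7E
  '4' = 0x34 → acc = 0x4A
  '.' = 0x2E → acc = 0x64
  '9' = 0x39 → acc = 0x5D
  '8' = 0x38 → acc = 0x65
  '9' = 0x39 → acc = 0x5C
  ',' = 0x2C → acc = 0x70
  '9' = 0x39 → acc = 0x49
  '7' = 0x37 → acc = 0x7E
  '1' = 0x31 → acc = 0x4F
  '6' = 0x36 → acc = 0x79
  ',' = 0x2C → acc = 0x55
  '9' = 0x39 → acc = 0x6C
  '8' = 0x38 → acc = 0x54
  '3' = 0x33 → acc = 0x67
  '5' = 0x35 → acc = 0x52
  '7' = 0x37 → acc = 0x65
  ',' = 0x2C → acc = 0x49
  '2' = 0x32 → acc = 0x7B
  '.' = 0x2E → acc = 0x55
Checksum = 0x55.

55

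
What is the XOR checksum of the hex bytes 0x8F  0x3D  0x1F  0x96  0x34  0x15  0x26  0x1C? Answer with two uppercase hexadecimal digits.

XOR the bytes together:
  start with 0x8F
  0x8F ⊕ 0x3D = 0xB2
  0xB2 ⊕ 0x1F = 0xAD
  0xAD ⊕ 0x96 = 0x3B
  0x3B ⊕ 0x34 = 0x0F
  0x0F ⊕ 0x15 = 0x1A
  0x1A ⊕ 0x26 = 0x3C
  0x3C ⊕ 0x1C = 0x20

20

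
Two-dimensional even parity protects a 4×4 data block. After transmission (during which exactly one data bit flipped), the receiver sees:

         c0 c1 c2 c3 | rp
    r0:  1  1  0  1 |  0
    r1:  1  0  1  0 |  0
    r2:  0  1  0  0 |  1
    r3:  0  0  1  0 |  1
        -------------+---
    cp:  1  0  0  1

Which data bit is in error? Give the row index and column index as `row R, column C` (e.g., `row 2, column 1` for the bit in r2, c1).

row 0, column 0

Recompute each row's even parity and compare to rp:
  r0: data parity 1, sent rp 0 → mismatch
  r1: data parity 0, sent rp 0 → ok
  r2: data parity 1, sent rp 1 → ok
  r3: data parity 1, sent rp 1 → ok
Recompute each column's even parity and compare to cp:
  c0: data parity 0, sent cp 1 → mismatch
  c1: data parity 0, sent cp 0 → ok
  c2: data parity 0, sent cp 0 → ok
  c3: data parity 1, sent cp 1 → ok
Exactly one row (r0) and one column (c0) fail → the flipped bit is at their intersection.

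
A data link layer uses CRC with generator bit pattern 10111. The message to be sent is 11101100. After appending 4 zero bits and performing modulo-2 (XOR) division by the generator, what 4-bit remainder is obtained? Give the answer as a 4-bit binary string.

Append 4 zeros: 111011000000. Divide by 10111 (XOR where the leading bit is 1):
  pos 0: 11101 XOR 10111 = 01010
  pos 1: 10101 XOR 10111 = 00010
  pos 4: 10000 XOR 10111 = 00111
  pos 6: 11100 XOR 10111 = 01011
  pos 7: 10110 XOR 10111 = 00001
Remainder (last 4 bits) = 0001. This is the CRC / FCS.

0001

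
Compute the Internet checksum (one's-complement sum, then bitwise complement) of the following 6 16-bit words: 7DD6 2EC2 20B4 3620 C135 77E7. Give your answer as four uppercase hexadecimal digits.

C375

One's-complement addition (fold any carry out of bit 15 back into bit 0):
  0x7DD6 + 0x2EC2 = 0x0AC98
  0xAC98 + 0x20B4 = 0x0CD4C
  0xCD4C + 0x3620 = 0x1036C → wrap carry → 0x036D
  0x036D + 0xC135 = 0x0C4A2
  0xC4A2 + 0x77E7 = 0x13C89 → wrap carry → 0x3C8A
One's-complement sum = 0x3C8A.
Checksum = ~0x3C8A & 0xFFFF = 0xC375.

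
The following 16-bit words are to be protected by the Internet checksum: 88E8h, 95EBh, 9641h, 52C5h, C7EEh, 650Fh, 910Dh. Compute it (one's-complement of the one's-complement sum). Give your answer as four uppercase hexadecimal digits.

3A19

One's-complement addition (fold any carry out of bit 15 back into bit 0):
  0x88E8 + 0x95EB = 0x11ED3 → wrap carry → 0x1ED4
  0x1ED4 + 0x9641 = 0x0B515
  0xB515 + 0x52C5 = 0x107DA → wrap carry → 0x07DB
  0x07DB + 0xC7EE = 0x0CFC9
  0xCFC9 + 0x650F = 0x134D8 → wrap carry → 0x34D9
  0x34D9 + 0x910D = 0x0C5E6
One's-complement sum = 0xC5E6.
Checksum = ~0xC5E6 & 0xFFFF = 0x3A19.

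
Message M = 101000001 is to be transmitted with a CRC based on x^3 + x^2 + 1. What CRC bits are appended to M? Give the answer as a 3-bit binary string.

110

Append 3 zeros: 101000001000. Divide by 1101 (XOR where the leading bit is 1):
  pos 0: 1010 XOR 1101 = 0111
  pos 1: 1110 XOR 1101 = 0011
  pos 3: 1100 XOR 1101 = 0001
  pos 6: 1010 XOR 1101 = 0111
  pos 7: 1110 XOR 1101 = 0011
Remainder (last 3 bits) = 110. This is the CRC / FCS.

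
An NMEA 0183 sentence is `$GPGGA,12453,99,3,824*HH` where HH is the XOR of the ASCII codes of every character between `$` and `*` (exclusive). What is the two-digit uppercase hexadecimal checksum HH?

6A

XOR the ASCII codes of the payload characters:
  'G' = 0x47 → acc = 0x47
  'P' = 0x50 → acc = 0x17
  'G' = 0x47 → acc = 0x50
  'G' = 0x47 → acc = 0x17
  'A' = 0x41 → acc = 0x56
  ',' = 0x2C → acc = 0x7A
  '1' = 0x31 → acc = 0x4B
  '2' = 0x32 → acc = 0x79
  '4' = 0x34 → acc = 0x4D
  '5' = 0x35 → acc = 0x78
  '3' = 0x33 → acc = 0x4B
  ',' = 0x2C → acc = 0x67
  '9' = 0x39 → acc = 0x5E
  '9' = 0x39 → acc = 0x67
  ',' = 0x2C → acc = 0x4B
  '3' = 0x33 → acc = 0x78
  ',' = 0x2C → acc = 0x54
  '8' = 0x38 → acc = 0x6C
  '2' = 0x32 → acc = 0x5E
  '4' = 0x34 → acc = 0x6A
Checksum = 0x6A.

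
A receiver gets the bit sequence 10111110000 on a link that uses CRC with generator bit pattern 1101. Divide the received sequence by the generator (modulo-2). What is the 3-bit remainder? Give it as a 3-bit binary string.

Modulo-2 division of 10111110000 by 1101:
  pos 0: 1011 XOR 1101 = 0110
  pos 1: 1101 XOR 1101 = 0000
  pos 5: 1100 XOR 1101 = 0001
Remainder = 100 (nonzero — an error is detected).

100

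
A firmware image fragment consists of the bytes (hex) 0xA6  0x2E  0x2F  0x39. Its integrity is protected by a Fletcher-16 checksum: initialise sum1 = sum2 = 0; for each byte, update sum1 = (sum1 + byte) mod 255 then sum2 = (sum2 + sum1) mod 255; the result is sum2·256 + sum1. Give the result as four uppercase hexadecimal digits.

BC3D

Running sums (mod 255):
  after byte 0 (0xA6): sum1=166, sum2=166
  after byte 1 (0x2E): sum1=212, sum2=123
  after byte 2 (0x2F): sum1=4, sum2=127
  after byte 3 (0x39): sum1=61, sum2=188
Checksum = sum2·256 + sum1 = 188·256 + 61 = 48189 = 0xBC3D.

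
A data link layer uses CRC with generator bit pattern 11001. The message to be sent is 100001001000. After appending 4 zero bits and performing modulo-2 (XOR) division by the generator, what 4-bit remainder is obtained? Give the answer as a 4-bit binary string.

1100

Append 4 zeros: 1000010010000000. Divide by 11001 (XOR where the leading bit is 1):
  pos 0: 10000 XOR 11001 = 01001
  pos 1: 10011 XOR 11001 = 01010
  pos 2: 10100 XOR 11001 = 01101
  pos 3: 11010 XOR 11001 = 00011
  pos 6: 11100 XOR 11001 = 00101
  pos 8: 10100 XOR 11001 = 01101
  pos 9: 11010 XOR 11001 = 00011
Remainder (last 4 bits) = 1100. This is the CRC / FCS.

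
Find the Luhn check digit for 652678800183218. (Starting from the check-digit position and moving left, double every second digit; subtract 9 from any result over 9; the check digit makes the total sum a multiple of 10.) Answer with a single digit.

Partial digits right→left: 8 1 2 3 8 1 0 0 8 8 7 6 2 5 6
Double every second digit counting from the check-digit position (so the 1st, 3rd, 5th, ... of the partial from the right).
  doubled (with −9 where >9): 7 4 7 0 7 5 4 3 → sum 37
  kept as-is: 1 3 1 0 8 6 5 → sum 24
Total = 37 + 24 = 61.
Check digit = (10 − (61 mod 10)) mod 10 = 9.

9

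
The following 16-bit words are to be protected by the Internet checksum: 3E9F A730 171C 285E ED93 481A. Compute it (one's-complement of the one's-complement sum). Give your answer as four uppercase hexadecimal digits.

One's-complement addition (fold any carry out of bit 15 back into bit 0):
  0x3E9F + 0xA730 = 0x0E5CF
  0xE5CF + 0x171C = 0x0FCEB
  0xFCEB + 0x285E = 0x12549 → wrap carry → 0x254A
  0x254A + 0xED93 = 0x112DD → wrap carry → 0x12DE
  0x12DE + 0x481A = 0x05AF8
One's-complement sum = 0x5AF8.
Checksum = ~0x5AF8 & 0xFFFF = 0xA507.

A507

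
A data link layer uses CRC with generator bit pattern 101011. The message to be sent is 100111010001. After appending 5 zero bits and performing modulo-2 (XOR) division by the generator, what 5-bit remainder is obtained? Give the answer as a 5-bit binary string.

Append 5 zeros: 10011101000100000. Divide by 101011 (XOR where the leading bit is 1):
  pos 0: 100111 XOR 101011 = 001100
  pos 2: 110001 XOR 101011 = 011010
  pos 3: 110100 XOR 101011 = 011111
  pos 4: 111110 XOR 101011 = 010101
  pos 5: 101010 XOR 101011 = 000001
  pos 10: 110000 XOR 101011 = 011011
  pos 11: 110110 XOR 101011 = 011101
Remainder (last 5 bits) = 11101. This is the CRC / FCS.

11101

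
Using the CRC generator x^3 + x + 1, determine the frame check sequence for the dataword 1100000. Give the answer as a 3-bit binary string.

110

Append 3 zeros: 1100000000. Divide by 1011 (XOR where the leading bit is 1):
  pos 0: 1100 XOR 1011 = 0111
  pos 1: 1110 XOR 1011 = 0101
  pos 2: 1010 XOR 1011 = 0001
  pos 5: 1000 XOR 1011 = 0011
Remainder (last 3 bits) = 110. This is the CRC / FCS.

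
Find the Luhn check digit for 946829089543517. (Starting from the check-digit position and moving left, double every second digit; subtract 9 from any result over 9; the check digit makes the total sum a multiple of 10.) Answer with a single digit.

3

Partial digits right→left: 7 1 5 3 4 5 9 8 0 9 2 8 6 4 9
Double every second digit counting from the check-digit position (so the 1st, 3rd, 5th, ... of the partial from the right).
  doubled (with −9 where >9): 5 1 8 9 0 4 3 9 → sum 39
  kept as-is: 1 3 5 8 9 8 4 → sum 38
Total = 39 + 38 = 77.
Check digit = (10 − (77 mod 10)) mod 10 = 3.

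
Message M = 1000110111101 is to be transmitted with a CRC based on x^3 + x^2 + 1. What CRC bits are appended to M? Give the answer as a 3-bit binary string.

Append 3 zeros: 1000110111101000. Divide by 1101 (XOR where the leading bit is 1):
  pos 0: 1000 XOR 1101 = 0101
  pos 1: 1011 XOR 1101 = 0110
  pos 2: 1101 XOR 1101 = 0000
  pos 7: 1111 XOR 1101 = 0010
  pos 9: 1001 XOR 1101 = 0100
  pos 10: 1000 XOR 1101 = 0101
  pos 11: 1010 XOR 1101 = 0111
  pos 12: 1110 XOR 1101 = 0011
Remainder (last 3 bits) = 011. This is the CRC / FCS.

011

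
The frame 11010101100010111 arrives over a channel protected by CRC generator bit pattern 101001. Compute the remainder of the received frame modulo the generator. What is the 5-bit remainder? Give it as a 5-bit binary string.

Modulo-2 division of 11010101100010111 by 101001:
  pos 0: 110101 XOR 101001 = 011100
  pos 1: 111000 XOR 101001 = 010001
  pos 2: 100011 XOR 101001 = 001010
  pos 4: 101010 XOR 101001 = 000011
  pos 8: 110010 XOR 101001 = 011011
  pos 9: 110111 XOR 101001 = 011110
  pos 10: 111101 XOR 101001 = 010100
  pos 11: 101001 XOR 101001 = 000000
Remainder = 00000 (zero — the frame passes the CRC check).

00000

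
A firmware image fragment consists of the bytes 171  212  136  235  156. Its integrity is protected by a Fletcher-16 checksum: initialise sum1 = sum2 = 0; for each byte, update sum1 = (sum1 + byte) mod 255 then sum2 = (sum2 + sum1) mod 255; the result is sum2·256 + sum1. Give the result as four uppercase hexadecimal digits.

BB91

Running sums (mod 255):
  after byte 0 (171): sum1=171, sum2=171
  after byte 1 (212): sum1=128, sum2=44
  after byte 2 (136): sum1=9, sum2=53
  after byte 3 (235): sum1=244, sum2=42
  after byte 4 (156): sum1=145, sum2=187
Checksum = sum2·256 + sum1 = 187·256 + 145 = 48017 = 0xBB91.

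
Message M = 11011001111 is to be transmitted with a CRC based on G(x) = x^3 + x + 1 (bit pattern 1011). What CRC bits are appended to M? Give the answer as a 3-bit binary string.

010

Append 3 zeros: 11011001111000. Divide by 1011 (XOR where the leading bit is 1):
  pos 0: 1101 XOR 1011 = 0110
  pos 1: 1101 XOR 1011 = 0110
  pos 2: 1100 XOR 1011 = 0111
  pos 3: 1110 XOR 1011 = 0101
  pos 4: 1011 XOR 1011 = 0000
  pos 8: 1110 XOR 1011 = 0101
  pos 9: 1010 XOR 1011 = 0001
Remainder (last 3 bits) = 010. This is the CRC / FCS.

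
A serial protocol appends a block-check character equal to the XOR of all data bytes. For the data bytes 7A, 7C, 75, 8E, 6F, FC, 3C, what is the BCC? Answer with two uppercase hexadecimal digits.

XOR the bytes together:
  start with 0x7A
  0x7A ⊕ 0x7C = 0x06
  0x06 ⊕ 0x75 = 0x73
  0x73 ⊕ 0x8E = 0xFD
  0xFD ⊕ 0x6F = 0x92
  0x92 ⊕ 0xFC = 0x6E
  0x6E ⊕ 0x3C = 0x52

52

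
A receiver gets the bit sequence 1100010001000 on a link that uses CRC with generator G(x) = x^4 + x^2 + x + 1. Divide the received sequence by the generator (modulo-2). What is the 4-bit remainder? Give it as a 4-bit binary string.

Modulo-2 division of 1100010001000 by 10111:
  pos 0: 11000 XOR 10111 = 01111
  pos 1: 11111 XOR 10111 = 01000
  pos 2: 10000 XOR 10111 = 00111
  pos 4: 11100 XOR 10111 = 01011
  pos 5: 10111 XOR 10111 = 00000
Remainder = 0000 (zero — the frame passes the CRC check).

0000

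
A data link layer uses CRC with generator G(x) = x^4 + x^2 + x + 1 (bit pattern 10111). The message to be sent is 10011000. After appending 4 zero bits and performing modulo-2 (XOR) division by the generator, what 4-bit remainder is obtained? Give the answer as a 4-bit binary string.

Append 4 zeros: 100110000000. Divide by 10111 (XOR where the leading bit is 1):
  pos 0: 10011 XOR 10111 = 00100
  pos 2: 10000 XOR 10111 = 00111
  pos 4: 11100 XOR 10111 = 01011
  pos 5: 10110 XOR 10111 = 00001
Remainder (last 4 bits) = 0100. This is the CRC / FCS.

0100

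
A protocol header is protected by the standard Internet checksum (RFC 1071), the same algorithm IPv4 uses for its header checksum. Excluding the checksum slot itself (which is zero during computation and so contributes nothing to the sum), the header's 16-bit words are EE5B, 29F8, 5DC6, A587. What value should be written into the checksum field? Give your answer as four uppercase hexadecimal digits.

E45D

One's-complement addition (fold any carry out of bit 15 back into bit 0):
  0xEE5B + 0x29F8 = 0x11853 → wrap carry → 0x1854
  0x1854 + 0x5DC6 = 0x0761A
  0x761A + 0xA587 = 0x11BA1 → wrap carry → 0x1BA2
One's-complement sum = 0x1BA2.
Checksum = ~0x1BA2 & 0xFFFF = 0xE45D.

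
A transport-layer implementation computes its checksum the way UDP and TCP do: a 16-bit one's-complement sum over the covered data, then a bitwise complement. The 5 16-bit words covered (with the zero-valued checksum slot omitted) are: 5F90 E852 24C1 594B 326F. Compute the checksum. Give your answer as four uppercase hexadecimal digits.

One's-complement addition (fold any carry out of bit 15 back into bit 0):
  0x5F90 + 0xE852 = 0x147E2 → wrap carry → 0x47E3
  0x47E3 + 0x24C1 = 0x06CA4
  0x6CA4 + 0x594B = 0x0C5EF
  0xC5EF + 0x326F = 0x0F85E
One's-complement sum = 0xF85E.
Checksum = ~0xF85E & 0xFFFF = 0x07A1.

07A1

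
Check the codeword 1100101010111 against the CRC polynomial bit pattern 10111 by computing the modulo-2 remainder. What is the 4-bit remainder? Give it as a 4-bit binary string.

0000

Modulo-2 division of 1100101010111 by 10111:
  pos 0: 11001 XOR 10111 = 01110
  pos 1: 11100 XOR 10111 = 01011
  pos 2: 10111 XOR 10111 = 00000
  pos 8: 10111 XOR 10111 = 00000
Remainder = 0000 (zero — the frame passes the CRC check).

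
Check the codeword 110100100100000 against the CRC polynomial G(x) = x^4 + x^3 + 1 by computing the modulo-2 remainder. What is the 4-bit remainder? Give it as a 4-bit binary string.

0010

Modulo-2 division of 110100100100000 by 11001:
  pos 0: 11010 XOR 11001 = 00011
  pos 3: 11010 XOR 11001 = 00011
  pos 6: 11010 XOR 11001 = 00011
  pos 9: 11000 XOR 11001 = 00001
Remainder = 0010 (nonzero — an error is detected).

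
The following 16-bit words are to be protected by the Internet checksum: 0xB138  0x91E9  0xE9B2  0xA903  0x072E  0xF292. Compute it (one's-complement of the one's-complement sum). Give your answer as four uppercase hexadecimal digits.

3066

One's-complement addition (fold any carry out of bit 15 back into bit 0):
  0xB138 + 0x91E9 = 0x14321 → wrap carry → 0x4322
  0x4322 + 0xE9B2 = 0x12CD4 → wrap carry → 0x2CD5
  0x2CD5 + 0xA903 = 0x0D5D8
  0xD5D8 + 0x072E = 0x0DD06
  0xDD06 + 0xF292 = 0x1CF98 → wrap carry → 0xCF99
One's-complement sum = 0xCF99.
Checksum = ~0xCF99 & 0xFFFF = 0x3066.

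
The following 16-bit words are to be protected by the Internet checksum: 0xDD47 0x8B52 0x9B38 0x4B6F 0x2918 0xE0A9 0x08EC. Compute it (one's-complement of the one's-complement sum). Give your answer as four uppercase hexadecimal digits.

One's-complement addition (fold any carry out of bit 15 back into bit 0):
  0xDD47 + 0x8B52 = 0x16899 → wrap carry → 0x689A
  0x689A + 0x9B38 = 0x103D2 → wrap carry → 0x03D3
  0x03D3 + 0x4B6F = 0x04F42
  0x4F42 + 0x2918 = 0x0785A
  0x785A + 0xE0A9 = 0x15903 → wrap carry → 0x5904
  0x5904 + 0x08EC = 0x061F0
One's-complement sum = 0x61F0.
Checksum = ~0x61F0 & 0xFFFF = 0x9E0F.

9E0F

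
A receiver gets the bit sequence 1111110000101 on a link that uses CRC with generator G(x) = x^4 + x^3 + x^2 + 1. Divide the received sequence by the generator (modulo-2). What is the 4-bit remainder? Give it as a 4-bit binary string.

Modulo-2 division of 1111110000101 by 11101:
  pos 0: 11111 XOR 11101 = 00010
  pos 3: 10100 XOR 11101 = 01001
  pos 4: 10010 XOR 11101 = 01111
  pos 5: 11110 XOR 11101 = 00011
  pos 8: 11101 XOR 11101 = 00000
Remainder = 0000 (zero — the frame passes the CRC check).

0000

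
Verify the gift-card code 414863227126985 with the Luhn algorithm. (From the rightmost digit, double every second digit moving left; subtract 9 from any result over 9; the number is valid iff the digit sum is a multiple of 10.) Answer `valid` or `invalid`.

valid

From the right, keep odd positions and double even positions (subtract 9 from any doubled value over 9):
  doubled (positions 2,4,...): 7 3 2 4 6 7 2 → sum 31
  kept (positions 1,3,...): 5 9 2 7 2 6 4 4 → sum 39
Total = 70.
70 mod 10 = 0, so the number is valid.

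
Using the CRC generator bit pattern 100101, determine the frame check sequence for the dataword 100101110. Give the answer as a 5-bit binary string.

Append 5 zeros: 10010111000000. Divide by 100101 (XOR where the leading bit is 1):
  pos 0: 100101 XOR 100101 = 000000
  pos 6: 110000 XOR 100101 = 010101
  pos 7: 101010 XOR 100101 = 001111
Remainder (last 5 bits) = 11110. This is the CRC / FCS.

11110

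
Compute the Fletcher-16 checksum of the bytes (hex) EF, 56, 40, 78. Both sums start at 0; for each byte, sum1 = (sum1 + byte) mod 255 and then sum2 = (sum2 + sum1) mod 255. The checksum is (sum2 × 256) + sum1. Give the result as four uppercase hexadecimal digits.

Running sums (mod 255):
  after byte 0 (EF): sum1=239, sum2=239
  after byte 1 (56): sum1=70, sum2=54
  after byte 2 (40): sum1=134, sum2=188
  after byte 3 (78): sum1=254, sum2=187
Checksum = sum2·256 + sum1 = 187·256 + 254 = 48126 = 0xBBFE.

BBFE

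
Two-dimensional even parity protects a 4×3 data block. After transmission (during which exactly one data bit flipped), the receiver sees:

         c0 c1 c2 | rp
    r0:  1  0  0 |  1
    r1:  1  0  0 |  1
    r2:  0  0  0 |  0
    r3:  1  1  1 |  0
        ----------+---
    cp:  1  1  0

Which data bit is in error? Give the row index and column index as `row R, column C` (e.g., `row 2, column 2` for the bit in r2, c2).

Recompute each row's even parity and compare to rp:
  r0: data parity 1, sent rp 1 → ok
  r1: data parity 1, sent rp 1 → ok
  r2: data parity 0, sent rp 0 → ok
  r3: data parity 1, sent rp 0 → mismatch
Recompute each column's even parity and compare to cp:
  c0: data parity 1, sent cp 1 → ok
  c1: data parity 1, sent cp 1 → ok
  c2: data parity 1, sent cp 0 → mismatch
Exactly one row (r3) and one column (c2) fail → the flipped bit is at their intersection.

row 3, column 2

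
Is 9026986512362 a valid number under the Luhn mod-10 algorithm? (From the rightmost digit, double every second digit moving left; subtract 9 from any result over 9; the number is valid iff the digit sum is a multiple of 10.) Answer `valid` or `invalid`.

From the right, keep odd positions and double even positions (subtract 9 from any doubled value over 9):
  doubled (positions 2,4,...): 3 4 1 7 3 0 → sum 18
  kept (positions 1,3,...): 2 3 1 6 9 2 9 → sum 32
Total = 50.
50 mod 10 = 0, so the number is valid.

valid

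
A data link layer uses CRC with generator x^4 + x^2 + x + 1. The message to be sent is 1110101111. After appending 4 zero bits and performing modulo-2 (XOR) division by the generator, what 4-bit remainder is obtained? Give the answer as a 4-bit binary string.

Append 4 zeros: 11101011110000. Divide by 10111 (XOR where the leading bit is 1):
  pos 0: 11101 XOR 10111 = 01010
  pos 1: 10100 XOR 10111 = 00011
  pos 4: 11111 XOR 10111 = 01000
  pos 5: 10001 XOR 10111 = 00110
  pos 7: 11000 XOR 10111 = 01111
  pos 8: 11110 XOR 10111 = 01001
  pos 9: 10010 XOR 10111 = 00101
Remainder (last 4 bits) = 0101. This is the CRC / FCS.

0101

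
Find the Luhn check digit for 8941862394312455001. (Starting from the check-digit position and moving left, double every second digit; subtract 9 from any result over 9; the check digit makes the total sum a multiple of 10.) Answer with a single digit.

Partial digits right→left: 1 0 0 5 5 4 2 1 3 4 9 3 2 6 8 1 4 9 8
Double every second digit counting from the check-digit position (so the 1st, 3rd, 5th, ... of the partial from the right).
  doubled (with −9 where >9): 2 0 1 4 6 9 4 7 8 7 → sum 48
  kept as-is: 0 5 4 1 4 3 6 1 9 → sum 33
Total = 48 + 33 = 81.
Check digit = (10 − (81 mod 10)) mod 10 = 9.

9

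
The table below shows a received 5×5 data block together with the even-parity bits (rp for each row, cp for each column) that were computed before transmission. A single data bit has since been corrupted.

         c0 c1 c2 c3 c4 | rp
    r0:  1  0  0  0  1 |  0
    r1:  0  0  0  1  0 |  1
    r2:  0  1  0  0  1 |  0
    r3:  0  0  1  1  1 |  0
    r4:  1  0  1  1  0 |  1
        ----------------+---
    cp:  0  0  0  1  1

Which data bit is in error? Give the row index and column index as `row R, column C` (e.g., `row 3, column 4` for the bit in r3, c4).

Recompute each row's even parity and compare to rp:
  r0: data parity 0, sent rp 0 → ok
  r1: data parity 1, sent rp 1 → ok
  r2: data parity 0, sent rp 0 → ok
  r3: data parity 1, sent rp 0 → mismatch
  r4: data parity 1, sent rp 1 → ok
Recompute each column's even parity and compare to cp:
  c0: data parity 0, sent cp 0 → ok
  c1: data parity 1, sent cp 0 → mismatch
  c2: data parity 0, sent cp 0 → ok
  c3: data parity 1, sent cp 1 → ok
  c4: data parity 1, sent cp 1 → ok
Exactly one row (r3) and one column (c1) fail → the flipped bit is at their intersection.

row 3, column 1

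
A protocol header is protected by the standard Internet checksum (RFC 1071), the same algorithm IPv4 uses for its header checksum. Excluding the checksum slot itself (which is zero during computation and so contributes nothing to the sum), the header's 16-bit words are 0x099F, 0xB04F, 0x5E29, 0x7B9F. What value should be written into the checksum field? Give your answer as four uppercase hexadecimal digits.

One's-complement addition (fold any carry out of bit 15 back into bit 0):
  0x099F + 0xB04F = 0x0B9EE
  0xB9EE + 0x5E29 = 0x11817 → wrap carry → 0x1818
  0x1818 + 0x7B9F = 0x093B7
One's-complement sum = 0x93B7.
Checksum = ~0x93B7 & 0xFFFF = 0x6C48.

6C48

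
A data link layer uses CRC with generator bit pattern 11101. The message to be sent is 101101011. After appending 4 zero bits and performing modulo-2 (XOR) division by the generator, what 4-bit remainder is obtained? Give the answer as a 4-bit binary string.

Append 4 zeros: 1011010110000. Divide by 11101 (XOR where the leading bit is 1):
  pos 0: 10110 XOR 11101 = 01011
  pos 1: 10111 XOR 11101 = 01010
  pos 2: 10100 XOR 11101 = 01001
  pos 3: 10011 XOR 11101 = 01110
  pos 4: 11101 XOR 11101 = 00000
Remainder (last 4 bits) = 0000. This is the CRC / FCS.

0000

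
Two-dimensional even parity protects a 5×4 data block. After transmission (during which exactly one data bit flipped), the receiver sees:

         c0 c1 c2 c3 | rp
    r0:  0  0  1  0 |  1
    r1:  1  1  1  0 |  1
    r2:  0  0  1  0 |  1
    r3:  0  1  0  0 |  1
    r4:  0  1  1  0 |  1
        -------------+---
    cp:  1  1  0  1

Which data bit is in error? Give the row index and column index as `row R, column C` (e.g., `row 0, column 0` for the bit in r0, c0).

Recompute each row's even parity and compare to rp:
  r0: data parity 1, sent rp 1 → ok
  r1: data parity 1, sent rp 1 → ok
  r2: data parity 1, sent rp 1 → ok
  r3: data parity 1, sent rp 1 → ok
  r4: data parity 0, sent rp 1 → mismatch
Recompute each column's even parity and compare to cp:
  c0: data parity 1, sent cp 1 → ok
  c1: data parity 1, sent cp 1 → ok
  c2: data parity 0, sent cp 0 → ok
  c3: data parity 0, sent cp 1 → mismatch
Exactly one row (r4) and one column (c3) fail → the flipped bit is at their intersection.

row 4, column 3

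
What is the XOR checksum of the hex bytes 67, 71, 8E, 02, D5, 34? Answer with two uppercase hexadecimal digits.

7B

XOR the bytes together:
  start with 0x67
  0x67 ⊕ 0x71 = 0x16
  0x16 ⊕ 0x8E = 0x98
  0x98 ⊕ 0x02 = 0x9A
  0x9A ⊕ 0xD5 = 0x4F
  0x4F ⊕ 0x34 = 0x7B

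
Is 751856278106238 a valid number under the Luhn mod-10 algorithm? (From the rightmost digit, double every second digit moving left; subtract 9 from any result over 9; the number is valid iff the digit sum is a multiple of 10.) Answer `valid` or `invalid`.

From the right, keep odd positions and double even positions (subtract 9 from any doubled value over 9):
  doubled (positions 2,4,...): 6 3 2 5 3 7 1 → sum 27
  kept (positions 1,3,...): 8 2 0 8 2 5 1 7 → sum 33
Total = 60.
60 mod 10 = 0, so the number is valid.

valid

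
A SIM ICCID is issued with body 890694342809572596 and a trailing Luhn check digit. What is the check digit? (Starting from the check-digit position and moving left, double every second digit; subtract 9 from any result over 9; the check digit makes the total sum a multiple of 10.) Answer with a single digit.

Partial digits right→left: 6 9 5 2 7 5 9 0 8 2 4 3 4 9 6 0 9 8
Double every second digit counting from the check-digit position (so the 1st, 3rd, 5th, ... of the partial from the right).
  doubled (with −9 where >9): 3 1 5 9 7 8 8 3 9 → sum 53
  kept as-is: 9 2 5 0 2 3 9 0 8 → sum 38
Total = 53 + 38 = 91.
Check digit = (10 − (91 mod 10)) mod 10 = 9.

9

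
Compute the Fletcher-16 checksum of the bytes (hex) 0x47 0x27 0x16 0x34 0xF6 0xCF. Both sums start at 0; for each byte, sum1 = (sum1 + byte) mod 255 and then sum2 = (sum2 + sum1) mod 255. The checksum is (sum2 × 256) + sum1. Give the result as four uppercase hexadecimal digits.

Running sums (mod 255):
  after byte 0 (0x47): sum1=71, sum2=71
  after byte 1 (0x27): sum1=110, sum2=181
  after byte 2 (0x16): sum1=132, sum2=58
  after byte 3 (0x34): sum1=184, sum2=242
  after byte 4 (0xF6): sum1=175, sum2=162
  after byte 5 (0xCF): sum1=127, sum2=34
Checksum = sum2·256 + sum1 = 34·256 + 127 = 8831 = 0x227F.

227F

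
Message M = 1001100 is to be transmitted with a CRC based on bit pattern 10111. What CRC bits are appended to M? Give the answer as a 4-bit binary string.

Append 4 zeros: 10011000000. Divide by 10111 (XOR where the leading bit is 1):
  pos 0: 10011 XOR 10111 = 00100
  pos 2: 10000 XOR 10111 = 00111
  pos 4: 11100 XOR 10111 = 01011
  pos 5: 10110 XOR 10111 = 00001
Remainder (last 4 bits) = 0010. This is the CRC / FCS.

0010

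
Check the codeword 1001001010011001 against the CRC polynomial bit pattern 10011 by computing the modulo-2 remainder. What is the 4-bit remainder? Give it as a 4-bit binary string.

0101

Modulo-2 division of 1001001010011001 by 10011:
  pos 0: 10010 XOR 10011 = 00001
  pos 4: 10101 XOR 10011 = 00110
  pos 6: 11000 XOR 10011 = 01011
  pos 7: 10111 XOR 10011 = 00100
  pos 9: 10010 XOR 10011 = 00001
Remainder = 0101 (nonzero — an error is detected).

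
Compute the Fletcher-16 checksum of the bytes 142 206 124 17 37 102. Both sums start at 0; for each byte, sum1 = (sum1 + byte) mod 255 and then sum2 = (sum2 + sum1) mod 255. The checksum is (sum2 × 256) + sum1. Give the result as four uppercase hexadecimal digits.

3776

Running sums (mod 255):
  after byte 0 (142): sum1=142, sum2=142
  after byte 1 (206): sum1=93, sum2=235
  after byte 2 (124): sum1=217, sum2=197
  after byte 3 (17): sum1=234, sum2=176
  after byte 4 (37): sum1=16, sum2=192
  after byte 5 (102): sum1=118, sum2=55
Checksum = sum2·256 + sum1 = 55·256 + 118 = 14198 = 0x3776.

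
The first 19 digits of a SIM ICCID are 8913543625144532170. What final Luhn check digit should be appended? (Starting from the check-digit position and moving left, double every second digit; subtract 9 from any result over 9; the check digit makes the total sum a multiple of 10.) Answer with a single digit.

Partial digits right→left: 0 7 1 2 3 5 4 4 1 5 2 6 3 4 5 3 1 9 8
Double every second digit counting from the check-digit position (so the 1st, 3rd, 5th, ... of the partial from the right).
  doubled (with −9 where >9): 0 2 6 8 2 4 6 1 2 7 → sum 38
  kept as-is: 7 2 5 4 5 6 4 3 9 → sum 45
Total = 38 + 45 = 83.
Check digit = (10 − (83 mod 10)) mod 10 = 7.

7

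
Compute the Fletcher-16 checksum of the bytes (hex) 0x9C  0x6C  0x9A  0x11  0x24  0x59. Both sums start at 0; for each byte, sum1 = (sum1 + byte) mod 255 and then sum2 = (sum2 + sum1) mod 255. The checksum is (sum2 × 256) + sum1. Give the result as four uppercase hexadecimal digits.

Running sums (mod 255):
  after byte 0 (0x9C): sum1=156, sum2=156
  after byte 1 (0x6C): sum1=9, sum2=165
  after byte 2 (0x9A): sum1=163, sum2=73
  after byte 3 (0x11): sum1=180, sum2=253
  after byte 4 (0x24): sum1=216, sum2=214
  after byte 5 (0x59): sum1=50, sum2=9
Checksum = sum2·256 + sum1 = 9·256 + 50 = 2354 = 0x0932.

0932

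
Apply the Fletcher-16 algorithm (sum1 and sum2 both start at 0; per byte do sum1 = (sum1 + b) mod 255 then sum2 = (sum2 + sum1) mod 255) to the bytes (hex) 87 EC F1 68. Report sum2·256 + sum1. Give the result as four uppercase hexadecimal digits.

Running sums (mod 255):
  after byte 0 (87): sum1=135, sum2=135
  after byte 1 (EC): sum1=116, sum2=251
  after byte 2 (F1): sum1=102, sum2=98
  after byte 3 (68): sum1=206, sum2=49
Checksum = sum2·256 + sum1 = 49·256 + 206 = 12750 = 0x31CE.

31CE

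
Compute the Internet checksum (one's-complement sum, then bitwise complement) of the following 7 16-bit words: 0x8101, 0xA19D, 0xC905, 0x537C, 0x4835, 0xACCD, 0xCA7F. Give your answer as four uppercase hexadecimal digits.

One's-complement addition (fold any carry out of bit 15 back into bit 0):
  0x8101 + 0xA19D = 0x1229E → wrap carry → 0x229F
  0x229F + 0xC905 = 0x0EBA4
  0xEBA4 + 0x537C = 0x13F20 → wrap carry → 0x3F21
  0x3F21 + 0x4835 = 0x08756
  0x8756 + 0xACCD = 0x13423 → wrap carry → 0x3424
  0x3424 + 0xCA7F = 0x0FEA3
One's-complement sum = 0xFEA3.
Checksum = ~0xFEA3 & 0xFFFF = 0x015C.

015C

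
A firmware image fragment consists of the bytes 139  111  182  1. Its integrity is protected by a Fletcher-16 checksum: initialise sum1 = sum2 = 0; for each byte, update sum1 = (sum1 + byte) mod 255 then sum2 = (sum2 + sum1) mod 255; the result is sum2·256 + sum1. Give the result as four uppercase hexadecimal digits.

EAB2

Running sums (mod 255):
  after byte 0 (139): sum1=139, sum2=139
  after byte 1 (111): sum1=250, sum2=134
  after byte 2 (182): sum1=177, sum2=56
  after byte 3 (1): sum1=178, sum2=234
Checksum = sum2·256 + sum1 = 234·256 + 178 = 60082 = 0xEAB2.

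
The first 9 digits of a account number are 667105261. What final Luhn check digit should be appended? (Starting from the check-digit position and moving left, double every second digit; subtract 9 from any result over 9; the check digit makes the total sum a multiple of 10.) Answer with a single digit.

8

Partial digits right→left: 1 6 2 5 0 1 7 6 6
Double every second digit counting from the check-digit position (so the 1st, 3rd, 5th, ... of the partial from the right).
  doubled (with −9 where >9): 2 4 0 5 3 → sum 14
  kept as-is: 6 5 1 6 → sum 18
Total = 14 + 18 = 32.
Check digit = (10 − (32 mod 10)) mod 10 = 8.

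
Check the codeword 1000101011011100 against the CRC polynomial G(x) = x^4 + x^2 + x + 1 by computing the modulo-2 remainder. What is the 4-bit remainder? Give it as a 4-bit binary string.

Modulo-2 division of 1000101011011100 by 10111:
  pos 0: 10001 XOR 10111 = 00110
  pos 2: 11001 XOR 10111 = 01110
  pos 3: 11100 XOR 10111 = 01011
  pos 4: 10111 XOR 10111 = 00000
  pos 9: 10111 XOR 10111 = 00000
Remainder = 0000 (zero — the frame passes the CRC check).

0000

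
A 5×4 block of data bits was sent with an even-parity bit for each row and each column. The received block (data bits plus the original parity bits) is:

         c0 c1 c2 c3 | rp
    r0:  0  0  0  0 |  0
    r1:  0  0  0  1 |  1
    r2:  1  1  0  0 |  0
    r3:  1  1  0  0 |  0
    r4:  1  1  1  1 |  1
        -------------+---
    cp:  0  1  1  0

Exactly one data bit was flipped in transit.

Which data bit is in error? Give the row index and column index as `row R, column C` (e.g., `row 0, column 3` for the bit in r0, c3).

row 4, column 0

Recompute each row's even parity and compare to rp:
  r0: data parity 0, sent rp 0 → ok
  r1: data parity 1, sent rp 1 → ok
  r2: data parity 0, sent rp 0 → ok
  r3: data parity 0, sent rp 0 → ok
  r4: data parity 0, sent rp 1 → mismatch
Recompute each column's even parity and compare to cp:
  c0: data parity 1, sent cp 0 → mismatch
  c1: data parity 1, sent cp 1 → ok
  c2: data parity 1, sent cp 1 → ok
  c3: data parity 0, sent cp 0 → ok
Exactly one row (r4) and one column (c0) fail → the flipped bit is at their intersection.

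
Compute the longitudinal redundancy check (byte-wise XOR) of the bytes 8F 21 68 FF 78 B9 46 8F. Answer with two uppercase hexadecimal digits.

31

XOR the bytes together:
  start with 0x8F
  0x8F ⊕ 0x21 = 0xAE
  0xAE ⊕ 0x68 = 0xC6
  0xC6 ⊕ 0xFF = 0x39
  0x39 ⊕ 0x78 = 0x41
  0x41 ⊕ 0xB9 = 0xF8
  0xF8 ⊕ 0x46 = 0xBE
  0xBE ⊕ 0x8F = 0x31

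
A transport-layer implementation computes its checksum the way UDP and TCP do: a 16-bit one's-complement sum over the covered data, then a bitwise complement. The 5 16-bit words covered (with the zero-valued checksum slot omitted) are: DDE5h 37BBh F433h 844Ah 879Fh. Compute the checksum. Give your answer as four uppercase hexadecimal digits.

One's-complement addition (fold any carry out of bit 15 back into bit 0):
  0xDDE5 + 0x37BB = 0x115A0 → wrap carry → 0x15A1
  0x15A1 + 0xF433 = 0x109D4 → wrap carry → 0x09D5
  0x09D5 + 0x844A = 0x08E1F
  0x8E1F + 0x879F = 0x115BE → wrap carry → 0x15BF
One's-complement sum = 0x15BF.
Checksum = ~0x15BF & 0xFFFF = 0xEA40.

EA40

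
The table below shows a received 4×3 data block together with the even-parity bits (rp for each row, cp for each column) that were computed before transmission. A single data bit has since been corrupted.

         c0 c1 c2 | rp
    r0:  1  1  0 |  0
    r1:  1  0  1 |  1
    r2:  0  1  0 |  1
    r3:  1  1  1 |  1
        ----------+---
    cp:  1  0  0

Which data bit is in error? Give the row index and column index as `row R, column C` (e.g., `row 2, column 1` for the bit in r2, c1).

row 1, column 1

Recompute each row's even parity and compare to rp:
  r0: data parity 0, sent rp 0 → ok
  r1: data parity 0, sent rp 1 → mismatch
  r2: data parity 1, sent rp 1 → ok
  r3: data parity 1, sent rp 1 → ok
Recompute each column's even parity and compare to cp:
  c0: data parity 1, sent cp 1 → ok
  c1: data parity 1, sent cp 0 → mismatch
  c2: data parity 0, sent cp 0 → ok
Exactly one row (r1) and one column (c1) fail → the flipped bit is at their intersection.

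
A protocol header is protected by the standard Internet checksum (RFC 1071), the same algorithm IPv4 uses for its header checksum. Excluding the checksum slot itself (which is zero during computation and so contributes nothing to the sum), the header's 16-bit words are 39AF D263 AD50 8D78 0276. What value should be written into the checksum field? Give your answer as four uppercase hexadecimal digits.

One's-complement addition (fold any carry out of bit 15 back into bit 0):
  0x39AF + 0xD263 = 0x10C12 → wrap carry → 0x0C13
  0x0C13 + 0xAD50 = 0x0B963
  0xB963 + 0x8D78 = 0x146DB → wrap carry → 0x46DC
  0x46DC + 0x0276 = 0x04952
One's-complement sum = 0x4952.
Checksum = ~0x4952 & 0xFFFF = 0xB6AD.

B6AD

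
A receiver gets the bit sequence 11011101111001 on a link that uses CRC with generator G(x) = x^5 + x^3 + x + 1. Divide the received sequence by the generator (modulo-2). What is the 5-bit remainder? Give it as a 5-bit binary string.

00000

Modulo-2 division of 11011101111001 by 101011:
  pos 0: 110111 XOR 101011 = 011100
  pos 1: 111000 XOR 101011 = 010011
  pos 2: 100111 XOR 101011 = 001100
  pos 4: 110011 XOR 101011 = 011000
  pos 5: 110001 XOR 101011 = 011010
  pos 6: 110100 XOR 101011 = 011111
  pos 7: 111110 XOR 101011 = 010101
  pos 8: 101011 XOR 101011 = 000000
Remainder = 00000 (zero — the frame passes the CRC check).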